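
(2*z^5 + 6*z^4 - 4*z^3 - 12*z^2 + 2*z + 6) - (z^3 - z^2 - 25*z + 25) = 2*z^5 + 6*z^4 - 5*z^3 - 11*z^2 + 27*z - 19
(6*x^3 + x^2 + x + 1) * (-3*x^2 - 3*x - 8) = -18*x^5 - 21*x^4 - 54*x^3 - 14*x^2 - 11*x - 8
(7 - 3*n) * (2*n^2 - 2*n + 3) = -6*n^3 + 20*n^2 - 23*n + 21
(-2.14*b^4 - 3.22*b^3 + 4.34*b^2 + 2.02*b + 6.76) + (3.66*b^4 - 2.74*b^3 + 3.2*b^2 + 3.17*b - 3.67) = 1.52*b^4 - 5.96*b^3 + 7.54*b^2 + 5.19*b + 3.09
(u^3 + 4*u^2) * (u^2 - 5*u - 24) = u^5 - u^4 - 44*u^3 - 96*u^2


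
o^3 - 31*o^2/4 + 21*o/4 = o*(o - 7)*(o - 3/4)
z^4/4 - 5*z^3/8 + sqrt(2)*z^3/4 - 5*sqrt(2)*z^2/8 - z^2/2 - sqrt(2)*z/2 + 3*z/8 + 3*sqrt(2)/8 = (z/2 + 1/2)*(z/2 + sqrt(2)/2)*(z - 3)*(z - 1/2)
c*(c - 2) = c^2 - 2*c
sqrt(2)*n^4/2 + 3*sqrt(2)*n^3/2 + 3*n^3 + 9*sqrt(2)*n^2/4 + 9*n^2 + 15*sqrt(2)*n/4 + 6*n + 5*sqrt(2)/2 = (n + 1)*(n + 2)*(n + 5*sqrt(2)/2)*(sqrt(2)*n/2 + 1/2)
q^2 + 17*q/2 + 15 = (q + 5/2)*(q + 6)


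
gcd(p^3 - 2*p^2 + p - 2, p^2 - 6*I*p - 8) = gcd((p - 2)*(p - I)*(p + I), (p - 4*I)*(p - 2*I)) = 1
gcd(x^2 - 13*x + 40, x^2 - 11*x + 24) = x - 8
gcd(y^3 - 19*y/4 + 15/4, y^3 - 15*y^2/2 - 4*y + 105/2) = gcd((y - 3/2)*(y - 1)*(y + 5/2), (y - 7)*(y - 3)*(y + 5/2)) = y + 5/2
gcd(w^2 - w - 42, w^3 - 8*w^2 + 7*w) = w - 7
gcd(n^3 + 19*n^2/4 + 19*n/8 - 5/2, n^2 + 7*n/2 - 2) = n^2 + 7*n/2 - 2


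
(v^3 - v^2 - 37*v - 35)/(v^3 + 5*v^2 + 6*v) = (v^3 - v^2 - 37*v - 35)/(v*(v^2 + 5*v + 6))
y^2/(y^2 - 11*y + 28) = y^2/(y^2 - 11*y + 28)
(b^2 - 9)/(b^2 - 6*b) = (b^2 - 9)/(b*(b - 6))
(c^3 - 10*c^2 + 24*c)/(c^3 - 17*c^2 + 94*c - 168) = c/(c - 7)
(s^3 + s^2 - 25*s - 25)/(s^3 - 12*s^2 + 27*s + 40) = (s + 5)/(s - 8)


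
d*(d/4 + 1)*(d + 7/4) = d^3/4 + 23*d^2/16 + 7*d/4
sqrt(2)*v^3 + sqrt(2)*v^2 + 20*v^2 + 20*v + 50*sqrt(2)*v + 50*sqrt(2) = (v + 5*sqrt(2))^2*(sqrt(2)*v + sqrt(2))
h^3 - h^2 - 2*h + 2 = (h - 1)*(h - sqrt(2))*(h + sqrt(2))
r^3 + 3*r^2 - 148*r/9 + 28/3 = (r - 7/3)*(r - 2/3)*(r + 6)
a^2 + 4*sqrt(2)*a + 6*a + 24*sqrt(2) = (a + 6)*(a + 4*sqrt(2))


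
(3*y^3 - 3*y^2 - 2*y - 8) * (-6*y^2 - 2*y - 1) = -18*y^5 + 12*y^4 + 15*y^3 + 55*y^2 + 18*y + 8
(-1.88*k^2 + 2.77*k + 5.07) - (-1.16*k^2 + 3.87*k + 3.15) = -0.72*k^2 - 1.1*k + 1.92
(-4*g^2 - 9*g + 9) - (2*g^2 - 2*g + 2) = -6*g^2 - 7*g + 7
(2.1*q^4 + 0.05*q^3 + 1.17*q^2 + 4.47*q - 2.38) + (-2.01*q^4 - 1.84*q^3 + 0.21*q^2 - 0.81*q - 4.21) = 0.0900000000000003*q^4 - 1.79*q^3 + 1.38*q^2 + 3.66*q - 6.59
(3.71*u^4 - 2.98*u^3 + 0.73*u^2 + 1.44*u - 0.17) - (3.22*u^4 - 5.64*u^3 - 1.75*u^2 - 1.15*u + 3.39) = 0.49*u^4 + 2.66*u^3 + 2.48*u^2 + 2.59*u - 3.56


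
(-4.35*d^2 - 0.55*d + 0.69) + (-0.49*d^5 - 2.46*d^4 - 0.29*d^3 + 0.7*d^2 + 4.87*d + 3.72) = -0.49*d^5 - 2.46*d^4 - 0.29*d^3 - 3.65*d^2 + 4.32*d + 4.41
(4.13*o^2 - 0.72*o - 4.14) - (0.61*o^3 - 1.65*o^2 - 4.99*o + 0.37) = -0.61*o^3 + 5.78*o^2 + 4.27*o - 4.51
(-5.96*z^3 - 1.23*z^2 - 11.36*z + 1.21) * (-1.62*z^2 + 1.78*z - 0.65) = 9.6552*z^5 - 8.6162*z^4 + 20.0878*z^3 - 21.3815*z^2 + 9.5378*z - 0.7865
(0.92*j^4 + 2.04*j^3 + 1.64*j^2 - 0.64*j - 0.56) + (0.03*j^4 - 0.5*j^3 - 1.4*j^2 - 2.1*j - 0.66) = 0.95*j^4 + 1.54*j^3 + 0.24*j^2 - 2.74*j - 1.22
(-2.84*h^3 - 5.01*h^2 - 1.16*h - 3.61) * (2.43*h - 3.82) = -6.9012*h^4 - 1.3255*h^3 + 16.3194*h^2 - 4.3411*h + 13.7902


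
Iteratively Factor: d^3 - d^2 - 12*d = (d - 4)*(d^2 + 3*d) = d*(d - 4)*(d + 3)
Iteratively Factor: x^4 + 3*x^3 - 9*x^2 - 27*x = (x)*(x^3 + 3*x^2 - 9*x - 27) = x*(x - 3)*(x^2 + 6*x + 9) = x*(x - 3)*(x + 3)*(x + 3)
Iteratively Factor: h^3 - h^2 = (h - 1)*(h^2) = h*(h - 1)*(h)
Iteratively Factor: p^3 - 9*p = (p + 3)*(p^2 - 3*p) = p*(p + 3)*(p - 3)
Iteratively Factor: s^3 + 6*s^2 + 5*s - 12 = (s - 1)*(s^2 + 7*s + 12) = (s - 1)*(s + 4)*(s + 3)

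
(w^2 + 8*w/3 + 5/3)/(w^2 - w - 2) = (w + 5/3)/(w - 2)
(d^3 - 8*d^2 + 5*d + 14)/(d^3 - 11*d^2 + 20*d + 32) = (d^2 - 9*d + 14)/(d^2 - 12*d + 32)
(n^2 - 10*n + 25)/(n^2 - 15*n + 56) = (n^2 - 10*n + 25)/(n^2 - 15*n + 56)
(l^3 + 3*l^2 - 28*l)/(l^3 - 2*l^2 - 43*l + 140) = l/(l - 5)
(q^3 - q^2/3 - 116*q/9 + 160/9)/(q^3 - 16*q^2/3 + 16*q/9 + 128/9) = (3*q^2 + 7*q - 20)/(3*q^2 - 8*q - 16)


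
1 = 1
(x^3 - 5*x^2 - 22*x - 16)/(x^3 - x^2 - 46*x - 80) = (x + 1)/(x + 5)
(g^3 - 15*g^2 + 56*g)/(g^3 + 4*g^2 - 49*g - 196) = g*(g - 8)/(g^2 + 11*g + 28)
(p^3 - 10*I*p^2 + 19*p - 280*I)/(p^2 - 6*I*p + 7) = (p^2 - 3*I*p + 40)/(p + I)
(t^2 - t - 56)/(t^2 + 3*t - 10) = (t^2 - t - 56)/(t^2 + 3*t - 10)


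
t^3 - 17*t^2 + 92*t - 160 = (t - 8)*(t - 5)*(t - 4)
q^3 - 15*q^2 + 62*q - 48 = (q - 8)*(q - 6)*(q - 1)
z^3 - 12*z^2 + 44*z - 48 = (z - 6)*(z - 4)*(z - 2)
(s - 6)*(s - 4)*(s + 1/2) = s^3 - 19*s^2/2 + 19*s + 12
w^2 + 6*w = w*(w + 6)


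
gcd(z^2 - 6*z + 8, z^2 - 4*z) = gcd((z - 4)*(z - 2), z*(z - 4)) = z - 4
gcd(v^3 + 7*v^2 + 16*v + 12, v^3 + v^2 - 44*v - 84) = v + 2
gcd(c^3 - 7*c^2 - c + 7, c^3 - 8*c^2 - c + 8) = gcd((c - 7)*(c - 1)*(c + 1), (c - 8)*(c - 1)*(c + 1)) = c^2 - 1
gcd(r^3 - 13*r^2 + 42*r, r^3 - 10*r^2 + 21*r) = r^2 - 7*r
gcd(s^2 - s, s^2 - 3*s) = s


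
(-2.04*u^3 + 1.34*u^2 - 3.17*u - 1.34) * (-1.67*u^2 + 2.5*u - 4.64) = 3.4068*u^5 - 7.3378*u^4 + 18.1095*u^3 - 11.9048*u^2 + 11.3588*u + 6.2176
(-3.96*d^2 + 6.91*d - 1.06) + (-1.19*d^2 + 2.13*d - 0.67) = -5.15*d^2 + 9.04*d - 1.73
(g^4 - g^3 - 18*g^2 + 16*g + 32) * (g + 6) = g^5 + 5*g^4 - 24*g^3 - 92*g^2 + 128*g + 192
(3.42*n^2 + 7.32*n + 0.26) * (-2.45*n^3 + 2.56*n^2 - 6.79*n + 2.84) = -8.379*n^5 - 9.1788*n^4 - 5.1196*n^3 - 39.3244*n^2 + 19.0234*n + 0.7384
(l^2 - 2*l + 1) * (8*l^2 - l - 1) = 8*l^4 - 17*l^3 + 9*l^2 + l - 1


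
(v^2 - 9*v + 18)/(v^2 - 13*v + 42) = (v - 3)/(v - 7)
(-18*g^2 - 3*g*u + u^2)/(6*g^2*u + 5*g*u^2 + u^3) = (-6*g + u)/(u*(2*g + u))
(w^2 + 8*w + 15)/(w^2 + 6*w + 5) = (w + 3)/(w + 1)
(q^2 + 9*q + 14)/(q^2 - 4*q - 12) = (q + 7)/(q - 6)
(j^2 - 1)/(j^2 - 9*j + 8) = (j + 1)/(j - 8)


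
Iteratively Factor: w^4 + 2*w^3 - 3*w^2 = (w + 3)*(w^3 - w^2) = w*(w + 3)*(w^2 - w) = w^2*(w + 3)*(w - 1)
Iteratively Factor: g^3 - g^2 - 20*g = (g + 4)*(g^2 - 5*g) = g*(g + 4)*(g - 5)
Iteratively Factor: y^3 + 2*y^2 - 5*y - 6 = (y - 2)*(y^2 + 4*y + 3) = (y - 2)*(y + 3)*(y + 1)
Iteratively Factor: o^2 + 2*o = (o + 2)*(o)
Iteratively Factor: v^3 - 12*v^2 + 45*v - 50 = (v - 5)*(v^2 - 7*v + 10) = (v - 5)^2*(v - 2)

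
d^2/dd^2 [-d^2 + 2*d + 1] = -2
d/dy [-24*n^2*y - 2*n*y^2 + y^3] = -24*n^2 - 4*n*y + 3*y^2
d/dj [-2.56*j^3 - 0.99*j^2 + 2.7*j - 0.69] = -7.68*j^2 - 1.98*j + 2.7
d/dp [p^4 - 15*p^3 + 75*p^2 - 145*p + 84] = 4*p^3 - 45*p^2 + 150*p - 145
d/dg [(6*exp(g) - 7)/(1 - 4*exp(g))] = -22*exp(g)/(4*exp(g) - 1)^2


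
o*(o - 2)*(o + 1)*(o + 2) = o^4 + o^3 - 4*o^2 - 4*o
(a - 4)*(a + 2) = a^2 - 2*a - 8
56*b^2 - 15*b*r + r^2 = (-8*b + r)*(-7*b + r)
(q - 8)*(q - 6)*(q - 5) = q^3 - 19*q^2 + 118*q - 240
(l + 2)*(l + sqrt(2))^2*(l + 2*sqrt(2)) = l^4 + 2*l^3 + 4*sqrt(2)*l^3 + 10*l^2 + 8*sqrt(2)*l^2 + 4*sqrt(2)*l + 20*l + 8*sqrt(2)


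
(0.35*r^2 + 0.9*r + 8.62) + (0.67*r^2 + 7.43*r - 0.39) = 1.02*r^2 + 8.33*r + 8.23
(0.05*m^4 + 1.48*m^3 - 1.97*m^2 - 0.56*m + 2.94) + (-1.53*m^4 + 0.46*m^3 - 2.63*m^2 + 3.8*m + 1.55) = -1.48*m^4 + 1.94*m^3 - 4.6*m^2 + 3.24*m + 4.49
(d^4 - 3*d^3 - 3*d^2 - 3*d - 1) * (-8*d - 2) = -8*d^5 + 22*d^4 + 30*d^3 + 30*d^2 + 14*d + 2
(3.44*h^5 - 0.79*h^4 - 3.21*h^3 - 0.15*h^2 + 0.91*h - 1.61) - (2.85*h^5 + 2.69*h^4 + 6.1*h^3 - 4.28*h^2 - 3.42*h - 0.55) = 0.59*h^5 - 3.48*h^4 - 9.31*h^3 + 4.13*h^2 + 4.33*h - 1.06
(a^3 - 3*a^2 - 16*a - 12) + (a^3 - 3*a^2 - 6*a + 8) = 2*a^3 - 6*a^2 - 22*a - 4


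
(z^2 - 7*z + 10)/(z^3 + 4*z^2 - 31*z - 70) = (z - 2)/(z^2 + 9*z + 14)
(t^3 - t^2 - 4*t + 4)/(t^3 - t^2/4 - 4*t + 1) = 4*(t - 1)/(4*t - 1)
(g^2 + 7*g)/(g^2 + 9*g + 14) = g/(g + 2)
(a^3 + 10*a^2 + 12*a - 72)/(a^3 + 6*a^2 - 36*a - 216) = (a - 2)/(a - 6)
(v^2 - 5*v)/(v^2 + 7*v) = (v - 5)/(v + 7)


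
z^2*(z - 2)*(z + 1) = z^4 - z^3 - 2*z^2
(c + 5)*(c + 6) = c^2 + 11*c + 30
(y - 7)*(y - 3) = y^2 - 10*y + 21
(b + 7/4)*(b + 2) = b^2 + 15*b/4 + 7/2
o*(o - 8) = o^2 - 8*o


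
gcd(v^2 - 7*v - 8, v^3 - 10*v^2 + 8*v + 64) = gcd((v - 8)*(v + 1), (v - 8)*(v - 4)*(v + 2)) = v - 8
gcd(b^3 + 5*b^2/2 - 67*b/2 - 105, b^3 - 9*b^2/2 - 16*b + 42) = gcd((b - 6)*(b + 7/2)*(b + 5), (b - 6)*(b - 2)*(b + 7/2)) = b^2 - 5*b/2 - 21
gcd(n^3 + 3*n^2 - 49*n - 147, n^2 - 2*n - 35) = n - 7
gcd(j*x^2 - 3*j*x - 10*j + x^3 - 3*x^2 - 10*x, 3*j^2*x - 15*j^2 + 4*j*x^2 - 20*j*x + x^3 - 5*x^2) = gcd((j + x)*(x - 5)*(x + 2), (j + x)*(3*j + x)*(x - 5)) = j*x - 5*j + x^2 - 5*x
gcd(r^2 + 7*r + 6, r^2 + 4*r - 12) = r + 6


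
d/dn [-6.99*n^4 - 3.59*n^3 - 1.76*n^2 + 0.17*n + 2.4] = -27.96*n^3 - 10.77*n^2 - 3.52*n + 0.17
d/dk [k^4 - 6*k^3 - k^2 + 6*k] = 4*k^3 - 18*k^2 - 2*k + 6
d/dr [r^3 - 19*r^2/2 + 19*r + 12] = 3*r^2 - 19*r + 19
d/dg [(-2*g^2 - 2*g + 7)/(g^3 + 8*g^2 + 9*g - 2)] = (2*g^4 + 4*g^3 - 23*g^2 - 104*g - 59)/(g^6 + 16*g^5 + 82*g^4 + 140*g^3 + 49*g^2 - 36*g + 4)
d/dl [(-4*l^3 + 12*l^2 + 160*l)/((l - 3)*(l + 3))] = 4*(-l^4 - 13*l^2 - 54*l - 360)/(l^4 - 18*l^2 + 81)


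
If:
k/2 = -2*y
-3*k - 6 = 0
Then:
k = -2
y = 1/2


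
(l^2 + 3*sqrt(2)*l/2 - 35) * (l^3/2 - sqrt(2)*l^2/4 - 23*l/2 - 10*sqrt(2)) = l^5/2 + sqrt(2)*l^4/2 - 119*l^3/4 - 37*sqrt(2)*l^2/2 + 745*l/2 + 350*sqrt(2)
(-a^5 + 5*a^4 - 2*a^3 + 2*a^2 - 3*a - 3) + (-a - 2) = -a^5 + 5*a^4 - 2*a^3 + 2*a^2 - 4*a - 5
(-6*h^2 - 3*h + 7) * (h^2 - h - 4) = -6*h^4 + 3*h^3 + 34*h^2 + 5*h - 28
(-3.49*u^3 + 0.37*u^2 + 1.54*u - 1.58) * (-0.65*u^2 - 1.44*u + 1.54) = 2.2685*u^5 + 4.7851*u^4 - 6.9084*u^3 - 0.6208*u^2 + 4.6468*u - 2.4332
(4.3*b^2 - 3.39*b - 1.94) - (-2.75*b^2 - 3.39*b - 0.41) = 7.05*b^2 - 1.53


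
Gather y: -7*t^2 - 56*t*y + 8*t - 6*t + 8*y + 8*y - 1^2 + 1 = -7*t^2 + 2*t + y*(16 - 56*t)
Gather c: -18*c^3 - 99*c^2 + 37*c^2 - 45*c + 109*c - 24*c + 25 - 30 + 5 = -18*c^3 - 62*c^2 + 40*c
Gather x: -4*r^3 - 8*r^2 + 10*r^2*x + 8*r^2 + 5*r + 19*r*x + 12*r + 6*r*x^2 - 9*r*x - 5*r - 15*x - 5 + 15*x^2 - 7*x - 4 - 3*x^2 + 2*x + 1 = -4*r^3 + 12*r + x^2*(6*r + 12) + x*(10*r^2 + 10*r - 20) - 8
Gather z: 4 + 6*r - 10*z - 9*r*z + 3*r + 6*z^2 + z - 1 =9*r + 6*z^2 + z*(-9*r - 9) + 3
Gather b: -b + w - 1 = -b + w - 1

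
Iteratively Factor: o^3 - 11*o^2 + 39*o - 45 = (o - 3)*(o^2 - 8*o + 15) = (o - 5)*(o - 3)*(o - 3)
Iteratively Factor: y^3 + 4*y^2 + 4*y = (y)*(y^2 + 4*y + 4) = y*(y + 2)*(y + 2)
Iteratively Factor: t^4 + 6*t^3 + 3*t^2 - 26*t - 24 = (t + 1)*(t^3 + 5*t^2 - 2*t - 24) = (t + 1)*(t + 4)*(t^2 + t - 6) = (t - 2)*(t + 1)*(t + 4)*(t + 3)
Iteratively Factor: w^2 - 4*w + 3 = (w - 3)*(w - 1)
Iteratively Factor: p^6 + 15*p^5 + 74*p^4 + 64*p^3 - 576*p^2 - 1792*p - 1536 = (p + 4)*(p^5 + 11*p^4 + 30*p^3 - 56*p^2 - 352*p - 384) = (p - 3)*(p + 4)*(p^4 + 14*p^3 + 72*p^2 + 160*p + 128) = (p - 3)*(p + 4)^2*(p^3 + 10*p^2 + 32*p + 32) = (p - 3)*(p + 2)*(p + 4)^2*(p^2 + 8*p + 16) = (p - 3)*(p + 2)*(p + 4)^3*(p + 4)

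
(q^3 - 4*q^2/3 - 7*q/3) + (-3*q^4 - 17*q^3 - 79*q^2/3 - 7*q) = -3*q^4 - 16*q^3 - 83*q^2/3 - 28*q/3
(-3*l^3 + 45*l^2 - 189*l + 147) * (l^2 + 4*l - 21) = -3*l^5 + 33*l^4 + 54*l^3 - 1554*l^2 + 4557*l - 3087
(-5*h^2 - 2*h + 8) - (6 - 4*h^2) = -h^2 - 2*h + 2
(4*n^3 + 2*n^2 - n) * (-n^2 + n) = -4*n^5 + 2*n^4 + 3*n^3 - n^2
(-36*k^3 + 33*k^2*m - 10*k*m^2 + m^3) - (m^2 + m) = -36*k^3 + 33*k^2*m - 10*k*m^2 + m^3 - m^2 - m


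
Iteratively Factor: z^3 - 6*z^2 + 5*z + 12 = (z - 3)*(z^2 - 3*z - 4) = (z - 3)*(z + 1)*(z - 4)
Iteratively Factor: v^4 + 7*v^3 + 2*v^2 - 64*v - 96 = (v + 4)*(v^3 + 3*v^2 - 10*v - 24) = (v + 4)^2*(v^2 - v - 6) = (v - 3)*(v + 4)^2*(v + 2)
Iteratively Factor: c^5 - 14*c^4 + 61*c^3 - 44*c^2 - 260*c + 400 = (c - 4)*(c^4 - 10*c^3 + 21*c^2 + 40*c - 100) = (c - 5)*(c - 4)*(c^3 - 5*c^2 - 4*c + 20) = (c - 5)*(c - 4)*(c - 2)*(c^2 - 3*c - 10) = (c - 5)*(c - 4)*(c - 2)*(c + 2)*(c - 5)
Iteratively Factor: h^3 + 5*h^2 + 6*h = (h)*(h^2 + 5*h + 6) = h*(h + 2)*(h + 3)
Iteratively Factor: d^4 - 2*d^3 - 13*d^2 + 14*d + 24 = (d + 1)*(d^3 - 3*d^2 - 10*d + 24) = (d + 1)*(d + 3)*(d^2 - 6*d + 8) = (d - 4)*(d + 1)*(d + 3)*(d - 2)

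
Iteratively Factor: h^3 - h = (h)*(h^2 - 1) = h*(h + 1)*(h - 1)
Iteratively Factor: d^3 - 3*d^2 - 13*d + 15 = (d - 1)*(d^2 - 2*d - 15) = (d - 5)*(d - 1)*(d + 3)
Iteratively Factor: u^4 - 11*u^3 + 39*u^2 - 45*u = (u - 5)*(u^3 - 6*u^2 + 9*u) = u*(u - 5)*(u^2 - 6*u + 9) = u*(u - 5)*(u - 3)*(u - 3)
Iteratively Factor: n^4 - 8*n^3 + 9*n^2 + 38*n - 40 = (n - 5)*(n^3 - 3*n^2 - 6*n + 8) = (n - 5)*(n - 1)*(n^2 - 2*n - 8) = (n - 5)*(n - 4)*(n - 1)*(n + 2)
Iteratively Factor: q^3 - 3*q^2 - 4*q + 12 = (q - 3)*(q^2 - 4) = (q - 3)*(q - 2)*(q + 2)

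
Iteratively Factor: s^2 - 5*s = (s - 5)*(s)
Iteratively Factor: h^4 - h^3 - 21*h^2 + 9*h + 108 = (h + 3)*(h^3 - 4*h^2 - 9*h + 36) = (h + 3)^2*(h^2 - 7*h + 12) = (h - 3)*(h + 3)^2*(h - 4)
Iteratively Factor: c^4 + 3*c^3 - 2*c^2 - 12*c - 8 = (c + 1)*(c^3 + 2*c^2 - 4*c - 8) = (c + 1)*(c + 2)*(c^2 - 4) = (c - 2)*(c + 1)*(c + 2)*(c + 2)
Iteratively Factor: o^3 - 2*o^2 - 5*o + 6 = (o - 3)*(o^2 + o - 2) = (o - 3)*(o + 2)*(o - 1)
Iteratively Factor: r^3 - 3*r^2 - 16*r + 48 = (r + 4)*(r^2 - 7*r + 12) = (r - 3)*(r + 4)*(r - 4)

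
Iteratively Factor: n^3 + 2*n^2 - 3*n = (n + 3)*(n^2 - n) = (n - 1)*(n + 3)*(n)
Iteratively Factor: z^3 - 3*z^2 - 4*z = (z - 4)*(z^2 + z) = z*(z - 4)*(z + 1)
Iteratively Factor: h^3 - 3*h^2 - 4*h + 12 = (h - 2)*(h^2 - h - 6) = (h - 3)*(h - 2)*(h + 2)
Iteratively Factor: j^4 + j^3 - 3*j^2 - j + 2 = (j + 2)*(j^3 - j^2 - j + 1) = (j - 1)*(j + 2)*(j^2 - 1) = (j - 1)^2*(j + 2)*(j + 1)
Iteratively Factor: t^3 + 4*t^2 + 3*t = (t + 1)*(t^2 + 3*t) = (t + 1)*(t + 3)*(t)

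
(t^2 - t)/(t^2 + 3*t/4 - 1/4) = 4*t*(t - 1)/(4*t^2 + 3*t - 1)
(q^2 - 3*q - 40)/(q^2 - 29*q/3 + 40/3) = 3*(q + 5)/(3*q - 5)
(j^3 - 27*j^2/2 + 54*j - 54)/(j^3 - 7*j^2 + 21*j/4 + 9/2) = 2*(j - 6)/(2*j + 1)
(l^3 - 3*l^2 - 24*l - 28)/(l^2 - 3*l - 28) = (l^2 + 4*l + 4)/(l + 4)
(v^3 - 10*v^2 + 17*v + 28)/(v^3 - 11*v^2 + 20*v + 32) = (v - 7)/(v - 8)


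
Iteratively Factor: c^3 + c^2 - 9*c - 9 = (c - 3)*(c^2 + 4*c + 3) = (c - 3)*(c + 3)*(c + 1)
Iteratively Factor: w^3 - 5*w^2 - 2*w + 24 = (w - 3)*(w^2 - 2*w - 8) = (w - 4)*(w - 3)*(w + 2)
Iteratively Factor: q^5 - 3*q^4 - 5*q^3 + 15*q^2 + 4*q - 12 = (q + 1)*(q^4 - 4*q^3 - q^2 + 16*q - 12) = (q + 1)*(q + 2)*(q^3 - 6*q^2 + 11*q - 6) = (q - 1)*(q + 1)*(q + 2)*(q^2 - 5*q + 6) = (q - 3)*(q - 1)*(q + 1)*(q + 2)*(q - 2)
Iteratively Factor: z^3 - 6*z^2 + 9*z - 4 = (z - 4)*(z^2 - 2*z + 1) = (z - 4)*(z - 1)*(z - 1)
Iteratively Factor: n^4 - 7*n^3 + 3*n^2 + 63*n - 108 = (n - 4)*(n^3 - 3*n^2 - 9*n + 27) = (n - 4)*(n - 3)*(n^2 - 9) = (n - 4)*(n - 3)*(n + 3)*(n - 3)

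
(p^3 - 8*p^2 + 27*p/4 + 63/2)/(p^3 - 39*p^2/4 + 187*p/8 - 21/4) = 2*(2*p + 3)/(4*p - 1)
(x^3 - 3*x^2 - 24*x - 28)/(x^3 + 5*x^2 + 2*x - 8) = (x^2 - 5*x - 14)/(x^2 + 3*x - 4)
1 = 1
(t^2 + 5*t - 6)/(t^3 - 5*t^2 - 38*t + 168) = (t - 1)/(t^2 - 11*t + 28)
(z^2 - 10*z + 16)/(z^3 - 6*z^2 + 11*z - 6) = (z - 8)/(z^2 - 4*z + 3)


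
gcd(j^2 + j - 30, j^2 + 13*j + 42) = j + 6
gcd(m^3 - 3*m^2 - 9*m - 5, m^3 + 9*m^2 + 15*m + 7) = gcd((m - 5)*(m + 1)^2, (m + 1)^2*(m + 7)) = m^2 + 2*m + 1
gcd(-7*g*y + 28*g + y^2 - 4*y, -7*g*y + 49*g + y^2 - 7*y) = -7*g + y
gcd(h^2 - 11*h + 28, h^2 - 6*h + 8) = h - 4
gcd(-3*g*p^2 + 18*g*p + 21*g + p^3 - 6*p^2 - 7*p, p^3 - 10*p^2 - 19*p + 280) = p - 7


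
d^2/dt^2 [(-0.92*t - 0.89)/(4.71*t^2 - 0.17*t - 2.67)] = ((0.92*t + 0.89)*(9.42*t - 0.17)*(18.84*t - 0.34) + (25.9992*t + 8.071)*(-4.71*t^2 + 0.17*t + 2.67))/(-4.71*t^2 + 0.17*t + 2.67)^3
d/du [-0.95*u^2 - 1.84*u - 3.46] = -1.9*u - 1.84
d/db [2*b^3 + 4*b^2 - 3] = 2*b*(3*b + 4)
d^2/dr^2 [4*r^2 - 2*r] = 8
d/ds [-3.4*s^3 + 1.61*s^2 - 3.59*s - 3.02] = -10.2*s^2 + 3.22*s - 3.59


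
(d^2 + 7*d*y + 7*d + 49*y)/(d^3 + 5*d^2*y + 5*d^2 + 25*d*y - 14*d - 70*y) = (d + 7*y)/(d^2 + 5*d*y - 2*d - 10*y)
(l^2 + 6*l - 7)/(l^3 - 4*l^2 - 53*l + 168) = (l - 1)/(l^2 - 11*l + 24)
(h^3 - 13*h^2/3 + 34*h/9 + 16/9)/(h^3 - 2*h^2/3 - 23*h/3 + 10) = (9*h^2 - 21*h - 8)/(3*(3*h^2 + 4*h - 15))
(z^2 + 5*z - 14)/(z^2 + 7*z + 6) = (z^2 + 5*z - 14)/(z^2 + 7*z + 6)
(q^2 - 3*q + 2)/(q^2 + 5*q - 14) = (q - 1)/(q + 7)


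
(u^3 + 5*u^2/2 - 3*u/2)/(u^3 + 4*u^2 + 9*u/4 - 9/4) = 2*u/(2*u + 3)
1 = 1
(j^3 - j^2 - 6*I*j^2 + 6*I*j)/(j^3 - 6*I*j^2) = (j - 1)/j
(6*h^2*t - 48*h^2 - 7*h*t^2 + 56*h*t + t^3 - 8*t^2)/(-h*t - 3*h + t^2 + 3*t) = (-6*h*t + 48*h + t^2 - 8*t)/(t + 3)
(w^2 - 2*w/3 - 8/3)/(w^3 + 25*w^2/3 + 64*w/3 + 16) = (w - 2)/(w^2 + 7*w + 12)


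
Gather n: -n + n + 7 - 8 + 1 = 0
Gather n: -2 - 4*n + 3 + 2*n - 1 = -2*n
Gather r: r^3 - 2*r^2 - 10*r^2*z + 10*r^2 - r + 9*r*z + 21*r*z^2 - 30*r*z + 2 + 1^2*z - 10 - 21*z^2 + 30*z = r^3 + r^2*(8 - 10*z) + r*(21*z^2 - 21*z - 1) - 21*z^2 + 31*z - 8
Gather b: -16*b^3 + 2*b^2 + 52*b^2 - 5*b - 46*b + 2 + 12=-16*b^3 + 54*b^2 - 51*b + 14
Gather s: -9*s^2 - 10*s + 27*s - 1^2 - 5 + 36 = -9*s^2 + 17*s + 30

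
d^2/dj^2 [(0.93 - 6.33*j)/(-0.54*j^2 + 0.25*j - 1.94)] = ((4.1694 - 20.5092*j)*(0.54*j^2 - 0.25*j + 1.94) + (1.08*j - 0.25)*(2.16*j - 0.5)*(6.33*j - 0.93))/(0.54*j^2 - 0.25*j + 1.94)^3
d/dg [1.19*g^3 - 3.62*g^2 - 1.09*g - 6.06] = 3.57*g^2 - 7.24*g - 1.09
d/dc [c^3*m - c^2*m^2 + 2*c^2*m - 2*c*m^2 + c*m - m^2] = m*(3*c^2 - 2*c*m + 4*c - 2*m + 1)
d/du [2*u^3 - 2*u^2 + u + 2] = 6*u^2 - 4*u + 1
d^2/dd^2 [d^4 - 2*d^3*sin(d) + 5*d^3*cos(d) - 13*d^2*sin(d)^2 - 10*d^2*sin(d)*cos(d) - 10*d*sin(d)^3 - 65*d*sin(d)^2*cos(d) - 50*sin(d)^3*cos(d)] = 2*d^3*sin(d) - 5*d^3*cos(d) - 30*d^2*sin(d) + 20*d^2*sin(2*d) - 12*d^2*cos(d) - 26*d^2*cos(2*d) + 12*d^2 - 9*d*sin(d)/2 - 52*d*sin(2*d) - 45*d*sin(3*d)/2 + 185*d*cos(d)/4 - 40*d*cos(2*d) - 585*d*cos(3*d)/4 + 65*sin(d)/2 + 40*sin(2*d) - 195*sin(3*d)/2 - 100*sin(4*d) - 15*cos(d) + 13*cos(2*d) + 15*cos(3*d) - 13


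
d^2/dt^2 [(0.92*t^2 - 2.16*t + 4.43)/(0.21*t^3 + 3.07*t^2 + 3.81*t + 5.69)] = (0.0811440000000001*t^6 - 0.571535999999998*t^5 - 10.427508*t^4 - 28.47504*t^3 + 206.327292*t^2 + 505.527012*t + 127.06838)/(0.009261*t^9 + 0.406161*t^8 + 6.44175*t^7 + 44.425072*t^6 + 138.881808*t^5 + 321.891738*t^4 + 475.028622*t^3 + 545.973708*t^2 + 370.058823*t + 184.220009)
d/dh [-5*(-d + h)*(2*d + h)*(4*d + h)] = -10*d^2 - 50*d*h - 15*h^2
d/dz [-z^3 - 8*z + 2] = -3*z^2 - 8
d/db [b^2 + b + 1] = 2*b + 1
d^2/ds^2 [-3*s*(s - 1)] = -6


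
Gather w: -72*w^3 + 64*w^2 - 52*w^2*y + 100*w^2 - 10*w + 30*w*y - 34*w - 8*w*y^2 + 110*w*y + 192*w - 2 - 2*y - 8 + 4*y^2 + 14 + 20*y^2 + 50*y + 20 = -72*w^3 + w^2*(164 - 52*y) + w*(-8*y^2 + 140*y + 148) + 24*y^2 + 48*y + 24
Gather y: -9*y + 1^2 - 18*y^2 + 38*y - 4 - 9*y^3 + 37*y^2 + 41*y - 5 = -9*y^3 + 19*y^2 + 70*y - 8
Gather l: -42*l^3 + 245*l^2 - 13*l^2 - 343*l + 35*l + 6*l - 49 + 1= -42*l^3 + 232*l^2 - 302*l - 48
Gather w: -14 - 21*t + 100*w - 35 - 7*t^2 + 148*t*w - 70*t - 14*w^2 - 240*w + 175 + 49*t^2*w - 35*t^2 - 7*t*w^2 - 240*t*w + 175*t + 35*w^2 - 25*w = -42*t^2 + 84*t + w^2*(21 - 7*t) + w*(49*t^2 - 92*t - 165) + 126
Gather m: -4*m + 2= 2 - 4*m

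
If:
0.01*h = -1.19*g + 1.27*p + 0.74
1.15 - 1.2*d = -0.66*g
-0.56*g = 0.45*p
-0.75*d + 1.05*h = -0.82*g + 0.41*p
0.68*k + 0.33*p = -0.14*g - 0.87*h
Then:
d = 1.10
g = 0.27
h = 0.45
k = -0.47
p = -0.33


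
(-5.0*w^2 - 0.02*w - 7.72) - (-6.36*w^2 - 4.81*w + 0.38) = 1.36*w^2 + 4.79*w - 8.1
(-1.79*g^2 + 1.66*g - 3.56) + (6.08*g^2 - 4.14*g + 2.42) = 4.29*g^2 - 2.48*g - 1.14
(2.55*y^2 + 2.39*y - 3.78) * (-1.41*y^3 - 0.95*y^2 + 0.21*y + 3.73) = -3.5955*y^5 - 5.7924*y^4 + 3.5948*y^3 + 13.6044*y^2 + 8.1209*y - 14.0994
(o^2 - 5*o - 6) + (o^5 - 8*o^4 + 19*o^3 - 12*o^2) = o^5 - 8*o^4 + 19*o^3 - 11*o^2 - 5*o - 6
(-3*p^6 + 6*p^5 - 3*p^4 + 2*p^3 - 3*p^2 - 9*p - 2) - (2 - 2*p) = -3*p^6 + 6*p^5 - 3*p^4 + 2*p^3 - 3*p^2 - 7*p - 4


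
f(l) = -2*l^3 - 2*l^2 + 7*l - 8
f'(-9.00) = -443.00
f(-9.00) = 1225.00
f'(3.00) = -59.00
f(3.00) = -59.00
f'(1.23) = -7.00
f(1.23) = -6.14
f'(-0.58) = 7.30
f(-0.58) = -12.34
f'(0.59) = 2.55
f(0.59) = -4.98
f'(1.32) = -8.73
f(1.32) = -6.84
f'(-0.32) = 7.67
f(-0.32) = -10.38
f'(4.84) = -152.91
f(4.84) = -247.73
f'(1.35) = -9.34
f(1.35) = -7.12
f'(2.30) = -33.94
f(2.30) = -26.81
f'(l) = -6*l^2 - 4*l + 7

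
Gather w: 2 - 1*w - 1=1 - w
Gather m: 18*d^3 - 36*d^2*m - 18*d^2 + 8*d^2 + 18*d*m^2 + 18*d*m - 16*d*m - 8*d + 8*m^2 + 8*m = 18*d^3 - 10*d^2 - 8*d + m^2*(18*d + 8) + m*(-36*d^2 + 2*d + 8)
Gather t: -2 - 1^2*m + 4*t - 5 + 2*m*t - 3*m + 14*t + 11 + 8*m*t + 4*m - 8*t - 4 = t*(10*m + 10)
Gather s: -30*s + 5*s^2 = 5*s^2 - 30*s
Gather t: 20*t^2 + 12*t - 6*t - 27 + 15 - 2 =20*t^2 + 6*t - 14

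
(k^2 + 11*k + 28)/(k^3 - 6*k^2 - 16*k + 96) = (k + 7)/(k^2 - 10*k + 24)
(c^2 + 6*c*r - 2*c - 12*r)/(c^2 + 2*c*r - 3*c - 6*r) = (c^2 + 6*c*r - 2*c - 12*r)/(c^2 + 2*c*r - 3*c - 6*r)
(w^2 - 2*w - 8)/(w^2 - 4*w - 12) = (w - 4)/(w - 6)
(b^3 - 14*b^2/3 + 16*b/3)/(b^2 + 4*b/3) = (3*b^2 - 14*b + 16)/(3*b + 4)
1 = 1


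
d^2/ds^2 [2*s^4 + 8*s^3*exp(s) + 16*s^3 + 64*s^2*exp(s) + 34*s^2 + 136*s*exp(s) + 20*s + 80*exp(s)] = 8*s^3*exp(s) + 112*s^2*exp(s) + 24*s^2 + 440*s*exp(s) + 96*s + 480*exp(s) + 68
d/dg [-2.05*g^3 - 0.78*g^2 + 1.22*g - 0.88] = -6.15*g^2 - 1.56*g + 1.22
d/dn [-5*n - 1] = -5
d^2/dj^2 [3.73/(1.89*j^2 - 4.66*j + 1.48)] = (-26.647866*j^2 + 65.703204*j + 3.73*(3.78*j - 4.66)*(7.56*j - 9.32) - 20.867112)/(1.89*j^2 - 4.66*j + 1.48)^3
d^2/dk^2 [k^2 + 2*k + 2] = 2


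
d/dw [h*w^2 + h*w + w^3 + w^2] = 2*h*w + h + 3*w^2 + 2*w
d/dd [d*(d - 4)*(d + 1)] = 3*d^2 - 6*d - 4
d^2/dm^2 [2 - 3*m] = 0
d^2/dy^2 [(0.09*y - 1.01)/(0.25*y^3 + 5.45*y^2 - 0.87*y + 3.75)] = (0.03375*y^5 - 0.0217500000000002*y^4 - 16.6324*y^3 - 179.6916*y^2 + 23.37849*y + 40.342062)/(0.015625*y^9 + 1.021875*y^8 + 22.11375*y^7 + 155.4695*y^6 - 46.2996*y^5 + 341.63469*y^4 - 96.795378*y^3 + 238.437*y^2 - 36.703125*y + 52.734375)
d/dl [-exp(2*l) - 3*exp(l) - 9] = (-2*exp(l) - 3)*exp(l)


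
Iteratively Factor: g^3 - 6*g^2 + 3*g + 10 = (g + 1)*(g^2 - 7*g + 10) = (g - 2)*(g + 1)*(g - 5)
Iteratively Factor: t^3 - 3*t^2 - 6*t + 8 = (t + 2)*(t^2 - 5*t + 4) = (t - 1)*(t + 2)*(t - 4)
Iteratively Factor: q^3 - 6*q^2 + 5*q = (q - 5)*(q^2 - q) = q*(q - 5)*(q - 1)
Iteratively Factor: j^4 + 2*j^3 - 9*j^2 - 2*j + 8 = (j - 2)*(j^3 + 4*j^2 - j - 4) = (j - 2)*(j + 1)*(j^2 + 3*j - 4) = (j - 2)*(j + 1)*(j + 4)*(j - 1)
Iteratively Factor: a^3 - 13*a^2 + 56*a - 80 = (a - 5)*(a^2 - 8*a + 16) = (a - 5)*(a - 4)*(a - 4)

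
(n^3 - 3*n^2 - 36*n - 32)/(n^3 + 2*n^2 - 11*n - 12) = (n - 8)/(n - 3)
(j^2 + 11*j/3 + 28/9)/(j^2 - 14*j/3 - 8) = (j + 7/3)/(j - 6)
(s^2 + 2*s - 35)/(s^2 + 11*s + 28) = (s - 5)/(s + 4)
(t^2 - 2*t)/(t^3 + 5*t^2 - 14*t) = 1/(t + 7)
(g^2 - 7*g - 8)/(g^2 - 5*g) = (g^2 - 7*g - 8)/(g*(g - 5))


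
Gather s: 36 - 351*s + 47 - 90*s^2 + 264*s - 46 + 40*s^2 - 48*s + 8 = -50*s^2 - 135*s + 45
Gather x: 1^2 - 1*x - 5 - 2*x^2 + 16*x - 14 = -2*x^2 + 15*x - 18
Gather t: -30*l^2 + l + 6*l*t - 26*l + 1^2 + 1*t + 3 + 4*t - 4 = -30*l^2 - 25*l + t*(6*l + 5)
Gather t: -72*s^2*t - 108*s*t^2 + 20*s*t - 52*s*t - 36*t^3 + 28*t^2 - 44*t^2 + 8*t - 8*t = -36*t^3 + t^2*(-108*s - 16) + t*(-72*s^2 - 32*s)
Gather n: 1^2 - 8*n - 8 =-8*n - 7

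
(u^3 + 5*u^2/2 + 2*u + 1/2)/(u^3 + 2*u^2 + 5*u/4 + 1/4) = 2*(u + 1)/(2*u + 1)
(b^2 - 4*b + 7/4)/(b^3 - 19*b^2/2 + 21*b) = (b - 1/2)/(b*(b - 6))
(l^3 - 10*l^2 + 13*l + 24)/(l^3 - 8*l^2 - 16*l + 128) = (l^2 - 2*l - 3)/(l^2 - 16)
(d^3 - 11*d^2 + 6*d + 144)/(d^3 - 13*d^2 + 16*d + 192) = (d - 6)/(d - 8)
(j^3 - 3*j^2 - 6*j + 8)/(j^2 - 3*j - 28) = (-j^3 + 3*j^2 + 6*j - 8)/(-j^2 + 3*j + 28)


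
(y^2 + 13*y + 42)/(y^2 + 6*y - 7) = (y + 6)/(y - 1)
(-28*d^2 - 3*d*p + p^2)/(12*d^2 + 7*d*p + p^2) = (-7*d + p)/(3*d + p)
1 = 1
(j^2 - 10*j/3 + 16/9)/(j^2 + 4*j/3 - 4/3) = (j - 8/3)/(j + 2)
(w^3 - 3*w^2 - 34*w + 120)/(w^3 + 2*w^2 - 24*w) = (w - 5)/w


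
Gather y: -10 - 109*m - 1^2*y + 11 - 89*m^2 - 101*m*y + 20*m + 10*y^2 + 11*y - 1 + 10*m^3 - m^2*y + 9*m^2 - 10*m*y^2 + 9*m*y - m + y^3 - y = 10*m^3 - 80*m^2 - 90*m + y^3 + y^2*(10 - 10*m) + y*(-m^2 - 92*m + 9)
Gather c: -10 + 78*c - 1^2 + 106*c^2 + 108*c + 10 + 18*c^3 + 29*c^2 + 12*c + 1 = 18*c^3 + 135*c^2 + 198*c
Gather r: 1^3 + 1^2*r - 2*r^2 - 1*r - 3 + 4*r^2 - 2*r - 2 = 2*r^2 - 2*r - 4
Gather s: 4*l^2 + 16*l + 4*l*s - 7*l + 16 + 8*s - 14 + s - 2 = 4*l^2 + 9*l + s*(4*l + 9)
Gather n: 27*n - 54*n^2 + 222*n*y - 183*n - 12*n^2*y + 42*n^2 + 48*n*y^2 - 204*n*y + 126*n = n^2*(-12*y - 12) + n*(48*y^2 + 18*y - 30)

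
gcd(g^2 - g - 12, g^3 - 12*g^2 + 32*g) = g - 4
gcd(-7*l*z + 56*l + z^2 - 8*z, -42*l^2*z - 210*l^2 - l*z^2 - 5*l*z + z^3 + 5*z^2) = -7*l + z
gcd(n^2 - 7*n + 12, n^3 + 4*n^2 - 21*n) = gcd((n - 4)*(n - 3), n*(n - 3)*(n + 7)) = n - 3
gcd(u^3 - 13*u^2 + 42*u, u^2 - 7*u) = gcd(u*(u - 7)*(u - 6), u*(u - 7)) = u^2 - 7*u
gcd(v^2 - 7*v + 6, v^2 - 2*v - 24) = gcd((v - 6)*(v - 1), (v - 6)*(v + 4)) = v - 6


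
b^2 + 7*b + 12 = (b + 3)*(b + 4)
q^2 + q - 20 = (q - 4)*(q + 5)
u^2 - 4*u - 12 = (u - 6)*(u + 2)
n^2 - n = n*(n - 1)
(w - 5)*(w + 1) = w^2 - 4*w - 5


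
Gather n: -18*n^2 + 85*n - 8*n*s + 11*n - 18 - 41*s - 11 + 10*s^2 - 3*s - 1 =-18*n^2 + n*(96 - 8*s) + 10*s^2 - 44*s - 30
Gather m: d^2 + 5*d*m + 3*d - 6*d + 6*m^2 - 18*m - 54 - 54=d^2 - 3*d + 6*m^2 + m*(5*d - 18) - 108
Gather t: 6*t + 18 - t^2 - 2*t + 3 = -t^2 + 4*t + 21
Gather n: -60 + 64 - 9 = -5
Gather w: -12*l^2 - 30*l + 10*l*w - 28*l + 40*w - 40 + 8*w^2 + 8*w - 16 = -12*l^2 - 58*l + 8*w^2 + w*(10*l + 48) - 56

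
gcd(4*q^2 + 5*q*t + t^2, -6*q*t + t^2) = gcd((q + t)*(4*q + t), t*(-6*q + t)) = 1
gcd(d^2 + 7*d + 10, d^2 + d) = 1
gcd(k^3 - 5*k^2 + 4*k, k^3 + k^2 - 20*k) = k^2 - 4*k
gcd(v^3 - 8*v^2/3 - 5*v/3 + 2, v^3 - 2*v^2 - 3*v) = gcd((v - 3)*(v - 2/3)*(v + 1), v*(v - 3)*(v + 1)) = v^2 - 2*v - 3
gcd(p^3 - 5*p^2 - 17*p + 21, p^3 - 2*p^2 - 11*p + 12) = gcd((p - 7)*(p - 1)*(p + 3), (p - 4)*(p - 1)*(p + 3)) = p^2 + 2*p - 3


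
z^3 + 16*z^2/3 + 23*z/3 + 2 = (z + 1/3)*(z + 2)*(z + 3)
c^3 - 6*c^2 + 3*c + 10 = (c - 5)*(c - 2)*(c + 1)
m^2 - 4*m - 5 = (m - 5)*(m + 1)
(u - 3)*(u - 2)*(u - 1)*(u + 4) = u^4 - 2*u^3 - 13*u^2 + 38*u - 24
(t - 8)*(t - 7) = t^2 - 15*t + 56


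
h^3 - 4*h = h*(h - 2)*(h + 2)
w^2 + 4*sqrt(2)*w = w*(w + 4*sqrt(2))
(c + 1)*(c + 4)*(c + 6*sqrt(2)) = c^3 + 5*c^2 + 6*sqrt(2)*c^2 + 4*c + 30*sqrt(2)*c + 24*sqrt(2)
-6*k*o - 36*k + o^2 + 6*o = (-6*k + o)*(o + 6)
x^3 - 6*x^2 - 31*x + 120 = (x - 8)*(x - 3)*(x + 5)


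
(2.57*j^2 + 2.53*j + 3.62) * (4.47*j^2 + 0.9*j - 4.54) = 11.4879*j^4 + 13.6221*j^3 + 6.7906*j^2 - 8.2282*j - 16.4348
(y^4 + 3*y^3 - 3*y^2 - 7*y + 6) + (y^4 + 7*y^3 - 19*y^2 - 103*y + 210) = 2*y^4 + 10*y^3 - 22*y^2 - 110*y + 216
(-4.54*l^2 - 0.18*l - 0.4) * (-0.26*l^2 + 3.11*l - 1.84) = 1.1804*l^4 - 14.0726*l^3 + 7.8978*l^2 - 0.9128*l + 0.736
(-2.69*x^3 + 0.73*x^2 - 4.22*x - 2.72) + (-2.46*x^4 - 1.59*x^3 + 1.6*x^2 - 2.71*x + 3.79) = -2.46*x^4 - 4.28*x^3 + 2.33*x^2 - 6.93*x + 1.07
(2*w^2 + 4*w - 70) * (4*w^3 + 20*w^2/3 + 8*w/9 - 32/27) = 8*w^5 + 88*w^4/3 - 2264*w^3/9 - 12568*w^2/27 - 1808*w/27 + 2240/27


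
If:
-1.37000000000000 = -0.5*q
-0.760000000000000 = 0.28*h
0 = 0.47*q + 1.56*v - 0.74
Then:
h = -2.71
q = 2.74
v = -0.35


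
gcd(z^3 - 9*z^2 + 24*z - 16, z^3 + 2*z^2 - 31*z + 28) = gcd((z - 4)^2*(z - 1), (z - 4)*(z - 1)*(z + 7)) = z^2 - 5*z + 4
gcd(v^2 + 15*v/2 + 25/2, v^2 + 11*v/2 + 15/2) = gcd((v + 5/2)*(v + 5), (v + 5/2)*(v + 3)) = v + 5/2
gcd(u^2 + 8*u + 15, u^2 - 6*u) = 1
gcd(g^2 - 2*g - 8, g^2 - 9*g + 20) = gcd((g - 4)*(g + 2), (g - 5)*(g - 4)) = g - 4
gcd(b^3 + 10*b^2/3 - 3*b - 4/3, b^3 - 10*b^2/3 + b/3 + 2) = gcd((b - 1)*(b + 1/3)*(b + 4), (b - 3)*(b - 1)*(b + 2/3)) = b - 1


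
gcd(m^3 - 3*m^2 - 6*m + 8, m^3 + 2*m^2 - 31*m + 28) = m^2 - 5*m + 4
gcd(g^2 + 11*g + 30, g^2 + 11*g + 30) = g^2 + 11*g + 30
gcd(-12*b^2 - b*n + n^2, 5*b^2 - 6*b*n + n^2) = 1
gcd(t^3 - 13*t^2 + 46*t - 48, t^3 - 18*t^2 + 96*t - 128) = t^2 - 10*t + 16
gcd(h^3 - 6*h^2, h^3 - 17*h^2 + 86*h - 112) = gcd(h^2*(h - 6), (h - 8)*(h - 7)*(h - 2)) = 1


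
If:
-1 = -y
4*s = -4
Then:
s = -1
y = 1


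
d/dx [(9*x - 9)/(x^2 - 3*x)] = 9*(-x^2 + 2*x - 3)/(x^2*(x^2 - 6*x + 9))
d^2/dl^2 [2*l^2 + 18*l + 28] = 4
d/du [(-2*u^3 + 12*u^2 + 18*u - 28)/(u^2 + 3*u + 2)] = 2*(-u^2 - 2*u + 15)/(u^2 + 2*u + 1)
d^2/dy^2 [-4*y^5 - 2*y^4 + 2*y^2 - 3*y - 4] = -80*y^3 - 24*y^2 + 4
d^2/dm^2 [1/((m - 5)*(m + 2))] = 2*((m - 5)^2 + (m - 5)*(m + 2) + (m + 2)^2)/((m - 5)^3*(m + 2)^3)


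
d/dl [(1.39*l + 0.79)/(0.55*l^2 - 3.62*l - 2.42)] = (0.7645*l^2 - 5.0318*l - (1.1*l - 3.62)*(1.39*l + 0.79) - 3.3638)/(-0.55*l^2 + 3.62*l + 2.42)^2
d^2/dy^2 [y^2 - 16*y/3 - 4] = 2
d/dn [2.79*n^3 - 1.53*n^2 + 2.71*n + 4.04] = 8.37*n^2 - 3.06*n + 2.71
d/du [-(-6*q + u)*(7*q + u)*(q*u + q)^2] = q^2*(u + 1)*(2*(6*q - u)*(7*q + u) + (6*q - u)*(u + 1) - (7*q + u)*(u + 1))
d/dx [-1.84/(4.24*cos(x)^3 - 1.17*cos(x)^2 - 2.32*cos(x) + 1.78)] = (-23.4048*cos(x)^2 + 4.3056*cos(x) + 4.2688)*sin(x)/(4.24*cos(x)^3 - 1.17*cos(x)^2 - 2.32*cos(x) + 1.78)^2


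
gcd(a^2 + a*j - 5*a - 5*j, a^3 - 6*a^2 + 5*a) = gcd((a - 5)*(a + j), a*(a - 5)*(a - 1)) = a - 5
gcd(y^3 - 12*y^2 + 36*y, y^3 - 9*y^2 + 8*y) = y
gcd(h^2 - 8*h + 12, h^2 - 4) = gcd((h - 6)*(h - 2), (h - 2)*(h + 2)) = h - 2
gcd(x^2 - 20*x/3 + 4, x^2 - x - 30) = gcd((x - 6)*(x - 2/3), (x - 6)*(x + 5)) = x - 6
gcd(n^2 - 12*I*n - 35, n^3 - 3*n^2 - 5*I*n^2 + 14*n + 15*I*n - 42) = n - 7*I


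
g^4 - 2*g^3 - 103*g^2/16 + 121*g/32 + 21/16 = (g - 7/2)*(g - 3/4)*(g + 1/4)*(g + 2)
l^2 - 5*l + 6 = (l - 3)*(l - 2)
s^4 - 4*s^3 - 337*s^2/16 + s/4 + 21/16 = (s - 7)*(s - 1/4)*(s + 1/4)*(s + 3)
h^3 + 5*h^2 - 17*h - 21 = (h - 3)*(h + 1)*(h + 7)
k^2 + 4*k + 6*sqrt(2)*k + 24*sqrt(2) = (k + 4)*(k + 6*sqrt(2))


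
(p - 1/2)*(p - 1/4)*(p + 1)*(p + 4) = p^4 + 17*p^3/4 + 3*p^2/8 - 19*p/8 + 1/2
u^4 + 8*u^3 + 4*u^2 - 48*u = u*(u - 2)*(u + 4)*(u + 6)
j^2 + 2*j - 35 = (j - 5)*(j + 7)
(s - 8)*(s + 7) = s^2 - s - 56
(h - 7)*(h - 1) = h^2 - 8*h + 7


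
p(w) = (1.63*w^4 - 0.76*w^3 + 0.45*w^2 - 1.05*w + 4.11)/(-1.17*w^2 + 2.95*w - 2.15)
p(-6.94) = -51.51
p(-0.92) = -1.23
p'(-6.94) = 16.56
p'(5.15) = -16.72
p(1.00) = -11.84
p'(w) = (2.34*w - 2.95)*(1.63*w^4 - 0.76*w^3 + 0.45*w^2 - 1.05*w + 4.11)/(-1.17*w^2 + 2.95*w - 2.15)^2 + (6.52*w^3 - 2.28*w^2 + 0.9*w - 1.05)/(-1.17*w^2 + 2.95*w - 2.15) = (-3.8142*w^5 + 15.3147*w^4 - 18.502*w^3 + 5.001*w^2 + 7.6824*w - 9.867)/(1.3689*w^4 - 6.903*w^3 + 13.7335*w^2 - 12.685*w + 4.6225)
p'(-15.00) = 38.96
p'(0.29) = -3.90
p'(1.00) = -30.57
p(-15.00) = -275.17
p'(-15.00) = 38.96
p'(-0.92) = 0.44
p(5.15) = -58.56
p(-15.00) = -275.17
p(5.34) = -61.79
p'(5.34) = -17.29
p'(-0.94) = 0.49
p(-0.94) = -1.24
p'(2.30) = -3.22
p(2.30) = -26.02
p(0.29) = -2.75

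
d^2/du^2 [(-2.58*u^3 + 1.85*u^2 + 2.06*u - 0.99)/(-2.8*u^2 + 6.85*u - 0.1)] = (1.70530256582424e-13*u^4 + 137.4085*u^3 + 39.0737999999999*u^2 - 110.3136*u + 89.49295)/(21.952*u^6 - 161.112*u^5 + 396.501*u^4 - 332.927125*u^3 + 14.16075*u^2 - 0.2055*u + 0.001)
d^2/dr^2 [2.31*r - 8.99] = 0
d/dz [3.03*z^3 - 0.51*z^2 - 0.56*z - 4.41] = 9.09*z^2 - 1.02*z - 0.56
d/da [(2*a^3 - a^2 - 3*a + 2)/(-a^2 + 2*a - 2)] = (-2*a^4 + 8*a^3 - 17*a^2 + 8*a + 2)/(a^4 - 4*a^3 + 8*a^2 - 8*a + 4)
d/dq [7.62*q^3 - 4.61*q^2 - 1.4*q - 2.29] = 22.86*q^2 - 9.22*q - 1.4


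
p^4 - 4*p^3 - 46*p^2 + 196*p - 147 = (p - 7)*(p - 3)*(p - 1)*(p + 7)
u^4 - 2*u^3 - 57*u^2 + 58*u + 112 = (u - 8)*(u - 2)*(u + 1)*(u + 7)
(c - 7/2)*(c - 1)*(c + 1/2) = c^3 - 4*c^2 + 5*c/4 + 7/4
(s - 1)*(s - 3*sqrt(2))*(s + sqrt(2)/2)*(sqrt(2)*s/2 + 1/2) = sqrt(2)*s^4/2 - 2*s^3 - sqrt(2)*s^3/2 - 11*sqrt(2)*s^2/4 + 2*s^2 - 3*s/2 + 11*sqrt(2)*s/4 + 3/2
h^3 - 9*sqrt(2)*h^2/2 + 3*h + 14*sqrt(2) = (h - 7*sqrt(2)/2)*(h - 2*sqrt(2))*(h + sqrt(2))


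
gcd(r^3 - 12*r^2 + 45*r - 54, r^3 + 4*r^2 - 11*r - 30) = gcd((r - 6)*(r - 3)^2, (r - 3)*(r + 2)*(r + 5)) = r - 3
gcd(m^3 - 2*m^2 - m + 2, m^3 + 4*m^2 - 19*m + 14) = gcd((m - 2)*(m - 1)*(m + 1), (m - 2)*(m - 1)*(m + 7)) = m^2 - 3*m + 2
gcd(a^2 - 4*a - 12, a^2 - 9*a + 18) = a - 6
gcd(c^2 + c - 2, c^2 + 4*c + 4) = c + 2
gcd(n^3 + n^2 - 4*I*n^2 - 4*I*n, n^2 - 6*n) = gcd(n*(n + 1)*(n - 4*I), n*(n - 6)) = n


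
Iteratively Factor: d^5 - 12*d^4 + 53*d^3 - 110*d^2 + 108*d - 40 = (d - 2)*(d^4 - 10*d^3 + 33*d^2 - 44*d + 20) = (d - 5)*(d - 2)*(d^3 - 5*d^2 + 8*d - 4) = (d - 5)*(d - 2)^2*(d^2 - 3*d + 2) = (d - 5)*(d - 2)^2*(d - 1)*(d - 2)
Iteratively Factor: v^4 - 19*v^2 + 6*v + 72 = (v - 3)*(v^3 + 3*v^2 - 10*v - 24) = (v - 3)^2*(v^2 + 6*v + 8) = (v - 3)^2*(v + 4)*(v + 2)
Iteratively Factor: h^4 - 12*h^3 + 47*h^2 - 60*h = (h - 3)*(h^3 - 9*h^2 + 20*h) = h*(h - 3)*(h^2 - 9*h + 20) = h*(h - 5)*(h - 3)*(h - 4)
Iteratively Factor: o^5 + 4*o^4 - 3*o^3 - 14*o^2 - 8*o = (o)*(o^4 + 4*o^3 - 3*o^2 - 14*o - 8) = o*(o + 1)*(o^3 + 3*o^2 - 6*o - 8) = o*(o + 1)^2*(o^2 + 2*o - 8) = o*(o + 1)^2*(o + 4)*(o - 2)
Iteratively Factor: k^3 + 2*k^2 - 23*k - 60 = (k - 5)*(k^2 + 7*k + 12) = (k - 5)*(k + 3)*(k + 4)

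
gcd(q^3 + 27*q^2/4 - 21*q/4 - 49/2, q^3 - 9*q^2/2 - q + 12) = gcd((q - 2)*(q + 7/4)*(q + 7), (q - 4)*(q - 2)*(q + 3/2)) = q - 2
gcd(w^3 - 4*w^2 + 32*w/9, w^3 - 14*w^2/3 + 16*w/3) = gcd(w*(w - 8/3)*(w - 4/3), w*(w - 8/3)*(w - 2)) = w^2 - 8*w/3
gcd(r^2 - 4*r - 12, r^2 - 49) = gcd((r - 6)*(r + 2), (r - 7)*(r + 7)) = 1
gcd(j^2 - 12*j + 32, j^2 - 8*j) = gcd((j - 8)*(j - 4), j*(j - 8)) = j - 8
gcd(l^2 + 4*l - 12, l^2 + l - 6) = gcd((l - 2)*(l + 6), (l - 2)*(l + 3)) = l - 2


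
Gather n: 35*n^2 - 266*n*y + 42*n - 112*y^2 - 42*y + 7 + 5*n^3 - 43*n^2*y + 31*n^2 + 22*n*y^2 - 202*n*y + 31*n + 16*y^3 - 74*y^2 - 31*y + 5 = 5*n^3 + n^2*(66 - 43*y) + n*(22*y^2 - 468*y + 73) + 16*y^3 - 186*y^2 - 73*y + 12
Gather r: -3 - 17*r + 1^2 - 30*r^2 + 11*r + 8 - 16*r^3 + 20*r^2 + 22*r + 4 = -16*r^3 - 10*r^2 + 16*r + 10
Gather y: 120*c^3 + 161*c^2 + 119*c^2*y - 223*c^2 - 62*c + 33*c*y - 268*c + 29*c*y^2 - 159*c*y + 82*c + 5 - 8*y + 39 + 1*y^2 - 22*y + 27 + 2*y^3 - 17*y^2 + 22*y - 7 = 120*c^3 - 62*c^2 - 248*c + 2*y^3 + y^2*(29*c - 16) + y*(119*c^2 - 126*c - 8) + 64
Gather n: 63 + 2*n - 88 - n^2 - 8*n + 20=-n^2 - 6*n - 5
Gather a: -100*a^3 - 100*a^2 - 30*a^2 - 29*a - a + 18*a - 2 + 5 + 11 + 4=-100*a^3 - 130*a^2 - 12*a + 18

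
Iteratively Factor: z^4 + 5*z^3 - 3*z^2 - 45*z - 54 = (z + 3)*(z^3 + 2*z^2 - 9*z - 18) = (z + 3)^2*(z^2 - z - 6) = (z + 2)*(z + 3)^2*(z - 3)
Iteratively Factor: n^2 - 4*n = (n - 4)*(n)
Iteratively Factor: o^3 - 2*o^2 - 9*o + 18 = (o + 3)*(o^2 - 5*o + 6) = (o - 2)*(o + 3)*(o - 3)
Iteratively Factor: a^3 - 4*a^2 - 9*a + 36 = (a - 3)*(a^2 - a - 12) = (a - 3)*(a + 3)*(a - 4)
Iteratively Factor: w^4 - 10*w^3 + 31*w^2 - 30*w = (w)*(w^3 - 10*w^2 + 31*w - 30) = w*(w - 3)*(w^2 - 7*w + 10) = w*(w - 5)*(w - 3)*(w - 2)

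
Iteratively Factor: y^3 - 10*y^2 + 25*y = (y)*(y^2 - 10*y + 25) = y*(y - 5)*(y - 5)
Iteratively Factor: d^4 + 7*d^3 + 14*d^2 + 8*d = (d + 1)*(d^3 + 6*d^2 + 8*d) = (d + 1)*(d + 2)*(d^2 + 4*d) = (d + 1)*(d + 2)*(d + 4)*(d)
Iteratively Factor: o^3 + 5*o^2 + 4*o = (o)*(o^2 + 5*o + 4) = o*(o + 4)*(o + 1)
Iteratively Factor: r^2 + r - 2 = (r + 2)*(r - 1)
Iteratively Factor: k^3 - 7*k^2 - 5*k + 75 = (k + 3)*(k^2 - 10*k + 25) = (k - 5)*(k + 3)*(k - 5)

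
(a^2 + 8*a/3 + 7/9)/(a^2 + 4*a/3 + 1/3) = (a + 7/3)/(a + 1)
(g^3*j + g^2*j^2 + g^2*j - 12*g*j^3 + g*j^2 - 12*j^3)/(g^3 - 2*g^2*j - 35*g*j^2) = j*(-g^3 - g^2*j - g^2 + 12*g*j^2 - g*j + 12*j^2)/(g*(-g^2 + 2*g*j + 35*j^2))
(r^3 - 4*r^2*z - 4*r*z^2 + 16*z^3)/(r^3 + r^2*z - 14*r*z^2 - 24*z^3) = (r - 2*z)/(r + 3*z)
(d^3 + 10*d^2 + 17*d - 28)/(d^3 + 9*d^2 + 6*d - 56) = (d - 1)/(d - 2)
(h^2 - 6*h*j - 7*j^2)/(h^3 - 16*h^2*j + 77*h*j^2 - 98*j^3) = (h + j)/(h^2 - 9*h*j + 14*j^2)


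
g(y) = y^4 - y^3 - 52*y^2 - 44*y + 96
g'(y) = 4*y^3 - 3*y^2 - 104*y - 44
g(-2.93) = -122.64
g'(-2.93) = 134.35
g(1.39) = -64.58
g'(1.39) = -183.61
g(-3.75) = -219.76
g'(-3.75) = 92.88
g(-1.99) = 1.20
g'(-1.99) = 119.56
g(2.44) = -300.03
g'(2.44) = -257.51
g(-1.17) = 79.77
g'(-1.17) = 67.17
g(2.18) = -234.82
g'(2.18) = -243.54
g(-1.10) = 84.28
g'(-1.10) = 61.45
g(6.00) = -960.00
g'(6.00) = 88.00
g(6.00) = -960.00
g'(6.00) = 88.00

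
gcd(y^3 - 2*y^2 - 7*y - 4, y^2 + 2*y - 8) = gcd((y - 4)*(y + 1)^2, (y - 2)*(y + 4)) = 1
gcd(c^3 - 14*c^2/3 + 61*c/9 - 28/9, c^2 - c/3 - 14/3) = c - 7/3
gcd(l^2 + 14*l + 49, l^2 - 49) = l + 7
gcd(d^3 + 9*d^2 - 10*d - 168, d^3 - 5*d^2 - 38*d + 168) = d^2 + 2*d - 24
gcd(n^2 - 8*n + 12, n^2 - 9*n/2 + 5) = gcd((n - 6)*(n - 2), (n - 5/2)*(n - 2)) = n - 2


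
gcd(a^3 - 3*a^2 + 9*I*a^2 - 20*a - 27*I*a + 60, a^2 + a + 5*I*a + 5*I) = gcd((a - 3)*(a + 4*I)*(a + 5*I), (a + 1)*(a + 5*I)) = a + 5*I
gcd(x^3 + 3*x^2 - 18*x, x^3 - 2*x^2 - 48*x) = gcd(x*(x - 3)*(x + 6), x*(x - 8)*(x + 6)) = x^2 + 6*x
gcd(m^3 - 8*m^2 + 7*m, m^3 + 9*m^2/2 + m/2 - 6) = m - 1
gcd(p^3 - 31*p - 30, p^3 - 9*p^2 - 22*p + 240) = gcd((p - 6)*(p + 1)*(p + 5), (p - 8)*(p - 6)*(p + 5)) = p^2 - p - 30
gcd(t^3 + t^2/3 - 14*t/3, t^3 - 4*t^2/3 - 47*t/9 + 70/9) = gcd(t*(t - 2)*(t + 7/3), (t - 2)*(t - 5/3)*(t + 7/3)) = t^2 + t/3 - 14/3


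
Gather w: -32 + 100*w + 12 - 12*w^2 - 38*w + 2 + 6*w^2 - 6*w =-6*w^2 + 56*w - 18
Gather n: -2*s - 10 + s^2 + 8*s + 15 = s^2 + 6*s + 5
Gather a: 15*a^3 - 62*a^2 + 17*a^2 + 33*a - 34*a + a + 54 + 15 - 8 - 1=15*a^3 - 45*a^2 + 60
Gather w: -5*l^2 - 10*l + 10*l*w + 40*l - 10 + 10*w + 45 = -5*l^2 + 30*l + w*(10*l + 10) + 35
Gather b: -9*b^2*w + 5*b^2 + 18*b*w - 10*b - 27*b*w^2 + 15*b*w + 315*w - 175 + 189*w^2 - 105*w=b^2*(5 - 9*w) + b*(-27*w^2 + 33*w - 10) + 189*w^2 + 210*w - 175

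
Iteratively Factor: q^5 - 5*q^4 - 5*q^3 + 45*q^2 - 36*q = (q - 4)*(q^4 - q^3 - 9*q^2 + 9*q) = (q - 4)*(q + 3)*(q^3 - 4*q^2 + 3*q) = (q - 4)*(q - 3)*(q + 3)*(q^2 - q) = q*(q - 4)*(q - 3)*(q + 3)*(q - 1)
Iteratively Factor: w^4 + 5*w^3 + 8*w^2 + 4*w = (w + 2)*(w^3 + 3*w^2 + 2*w) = (w + 2)^2*(w^2 + w) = w*(w + 2)^2*(w + 1)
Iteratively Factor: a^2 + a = (a + 1)*(a)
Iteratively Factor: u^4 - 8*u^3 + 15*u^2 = (u - 3)*(u^3 - 5*u^2) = u*(u - 3)*(u^2 - 5*u) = u*(u - 5)*(u - 3)*(u)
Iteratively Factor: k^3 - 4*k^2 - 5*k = (k - 5)*(k^2 + k) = k*(k - 5)*(k + 1)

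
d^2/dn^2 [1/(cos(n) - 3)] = (sin(n)^2 - 3*cos(n) + 1)/(cos(n) - 3)^3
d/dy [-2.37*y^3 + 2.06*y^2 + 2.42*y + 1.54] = -7.11*y^2 + 4.12*y + 2.42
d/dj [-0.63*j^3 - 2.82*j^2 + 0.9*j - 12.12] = -1.89*j^2 - 5.64*j + 0.9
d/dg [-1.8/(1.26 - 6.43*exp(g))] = -11.574*exp(g)/(6.43*exp(g) - 1.26)^2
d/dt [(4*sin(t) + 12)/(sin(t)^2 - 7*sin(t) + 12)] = 4*(-6*sin(t) + cos(t)^2 + 32)*cos(t)/(sin(t)^2 - 7*sin(t) + 12)^2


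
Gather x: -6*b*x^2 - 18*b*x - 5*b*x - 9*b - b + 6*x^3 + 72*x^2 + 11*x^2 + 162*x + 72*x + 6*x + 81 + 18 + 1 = -10*b + 6*x^3 + x^2*(83 - 6*b) + x*(240 - 23*b) + 100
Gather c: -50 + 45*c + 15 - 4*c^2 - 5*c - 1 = -4*c^2 + 40*c - 36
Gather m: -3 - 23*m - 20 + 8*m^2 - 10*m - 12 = 8*m^2 - 33*m - 35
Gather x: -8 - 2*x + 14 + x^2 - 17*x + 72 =x^2 - 19*x + 78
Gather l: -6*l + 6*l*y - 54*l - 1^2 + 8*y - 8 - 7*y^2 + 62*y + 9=l*(6*y - 60) - 7*y^2 + 70*y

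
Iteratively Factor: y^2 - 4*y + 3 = (y - 1)*(y - 3)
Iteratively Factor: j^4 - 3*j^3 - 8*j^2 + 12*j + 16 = (j - 4)*(j^3 + j^2 - 4*j - 4) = (j - 4)*(j + 2)*(j^2 - j - 2) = (j - 4)*(j - 2)*(j + 2)*(j + 1)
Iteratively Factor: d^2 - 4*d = (d)*(d - 4)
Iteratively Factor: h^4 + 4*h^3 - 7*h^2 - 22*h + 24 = (h + 4)*(h^3 - 7*h + 6) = (h - 1)*(h + 4)*(h^2 + h - 6) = (h - 1)*(h + 3)*(h + 4)*(h - 2)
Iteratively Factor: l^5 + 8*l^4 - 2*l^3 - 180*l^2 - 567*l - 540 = (l + 3)*(l^4 + 5*l^3 - 17*l^2 - 129*l - 180) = (l - 5)*(l + 3)*(l^3 + 10*l^2 + 33*l + 36) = (l - 5)*(l + 3)*(l + 4)*(l^2 + 6*l + 9) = (l - 5)*(l + 3)^2*(l + 4)*(l + 3)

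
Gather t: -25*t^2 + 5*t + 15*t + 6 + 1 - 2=-25*t^2 + 20*t + 5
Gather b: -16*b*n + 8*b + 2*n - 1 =b*(8 - 16*n) + 2*n - 1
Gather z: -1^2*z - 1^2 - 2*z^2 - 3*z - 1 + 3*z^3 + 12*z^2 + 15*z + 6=3*z^3 + 10*z^2 + 11*z + 4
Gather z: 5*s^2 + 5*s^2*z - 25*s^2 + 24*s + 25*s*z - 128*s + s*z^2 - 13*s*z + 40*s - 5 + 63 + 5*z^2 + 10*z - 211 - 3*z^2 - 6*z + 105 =-20*s^2 - 64*s + z^2*(s + 2) + z*(5*s^2 + 12*s + 4) - 48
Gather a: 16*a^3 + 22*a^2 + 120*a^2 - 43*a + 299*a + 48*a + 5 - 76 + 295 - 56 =16*a^3 + 142*a^2 + 304*a + 168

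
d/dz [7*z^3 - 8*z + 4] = 21*z^2 - 8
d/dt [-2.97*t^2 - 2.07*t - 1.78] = -5.94*t - 2.07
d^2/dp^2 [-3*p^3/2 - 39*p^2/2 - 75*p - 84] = -9*p - 39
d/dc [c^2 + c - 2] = 2*c + 1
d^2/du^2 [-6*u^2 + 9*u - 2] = -12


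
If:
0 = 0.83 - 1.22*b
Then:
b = 0.68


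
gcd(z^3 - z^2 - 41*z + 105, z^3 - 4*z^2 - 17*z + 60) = z^2 - 8*z + 15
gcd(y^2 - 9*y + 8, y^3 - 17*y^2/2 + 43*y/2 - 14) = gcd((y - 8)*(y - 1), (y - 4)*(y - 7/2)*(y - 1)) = y - 1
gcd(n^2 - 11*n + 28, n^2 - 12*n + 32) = n - 4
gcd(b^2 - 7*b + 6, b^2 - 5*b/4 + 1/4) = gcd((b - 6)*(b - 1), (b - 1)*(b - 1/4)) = b - 1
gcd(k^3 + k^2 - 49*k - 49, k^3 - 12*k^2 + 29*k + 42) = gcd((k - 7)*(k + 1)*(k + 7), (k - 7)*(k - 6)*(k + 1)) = k^2 - 6*k - 7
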